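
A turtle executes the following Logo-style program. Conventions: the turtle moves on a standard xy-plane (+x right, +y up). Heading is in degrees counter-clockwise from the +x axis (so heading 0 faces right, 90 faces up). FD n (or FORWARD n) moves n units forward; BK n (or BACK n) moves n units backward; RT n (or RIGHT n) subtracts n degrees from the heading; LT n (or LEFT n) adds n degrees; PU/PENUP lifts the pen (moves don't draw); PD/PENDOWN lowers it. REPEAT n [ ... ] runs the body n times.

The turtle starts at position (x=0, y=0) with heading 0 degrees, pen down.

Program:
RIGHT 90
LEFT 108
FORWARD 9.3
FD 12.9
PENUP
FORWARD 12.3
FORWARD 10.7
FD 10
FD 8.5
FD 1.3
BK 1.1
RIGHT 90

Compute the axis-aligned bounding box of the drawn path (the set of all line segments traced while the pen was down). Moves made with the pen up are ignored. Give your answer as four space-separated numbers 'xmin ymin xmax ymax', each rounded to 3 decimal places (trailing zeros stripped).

Answer: 0 0 21.113 6.86

Derivation:
Executing turtle program step by step:
Start: pos=(0,0), heading=0, pen down
RT 90: heading 0 -> 270
LT 108: heading 270 -> 18
FD 9.3: (0,0) -> (8.845,2.874) [heading=18, draw]
FD 12.9: (8.845,2.874) -> (21.113,6.86) [heading=18, draw]
PU: pen up
FD 12.3: (21.113,6.86) -> (32.811,10.661) [heading=18, move]
FD 10.7: (32.811,10.661) -> (42.988,13.968) [heading=18, move]
FD 10: (42.988,13.968) -> (52.498,17.058) [heading=18, move]
FD 8.5: (52.498,17.058) -> (60.582,19.684) [heading=18, move]
FD 1.3: (60.582,19.684) -> (61.819,20.086) [heading=18, move]
BK 1.1: (61.819,20.086) -> (60.773,19.746) [heading=18, move]
RT 90: heading 18 -> 288
Final: pos=(60.773,19.746), heading=288, 2 segment(s) drawn

Segment endpoints: x in {0, 8.845, 21.113}, y in {0, 2.874, 6.86}
xmin=0, ymin=0, xmax=21.113, ymax=6.86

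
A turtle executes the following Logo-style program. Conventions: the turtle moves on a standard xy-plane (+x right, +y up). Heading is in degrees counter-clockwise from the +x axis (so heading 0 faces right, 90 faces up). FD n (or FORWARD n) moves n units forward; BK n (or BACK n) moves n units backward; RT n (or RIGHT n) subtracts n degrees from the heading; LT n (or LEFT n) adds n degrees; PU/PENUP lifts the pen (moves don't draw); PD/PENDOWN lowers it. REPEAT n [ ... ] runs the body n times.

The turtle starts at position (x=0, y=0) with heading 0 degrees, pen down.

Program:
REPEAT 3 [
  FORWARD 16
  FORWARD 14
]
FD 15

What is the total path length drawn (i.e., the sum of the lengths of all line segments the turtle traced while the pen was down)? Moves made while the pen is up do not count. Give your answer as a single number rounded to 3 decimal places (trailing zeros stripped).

Executing turtle program step by step:
Start: pos=(0,0), heading=0, pen down
REPEAT 3 [
  -- iteration 1/3 --
  FD 16: (0,0) -> (16,0) [heading=0, draw]
  FD 14: (16,0) -> (30,0) [heading=0, draw]
  -- iteration 2/3 --
  FD 16: (30,0) -> (46,0) [heading=0, draw]
  FD 14: (46,0) -> (60,0) [heading=0, draw]
  -- iteration 3/3 --
  FD 16: (60,0) -> (76,0) [heading=0, draw]
  FD 14: (76,0) -> (90,0) [heading=0, draw]
]
FD 15: (90,0) -> (105,0) [heading=0, draw]
Final: pos=(105,0), heading=0, 7 segment(s) drawn

Segment lengths:
  seg 1: (0,0) -> (16,0), length = 16
  seg 2: (16,0) -> (30,0), length = 14
  seg 3: (30,0) -> (46,0), length = 16
  seg 4: (46,0) -> (60,0), length = 14
  seg 5: (60,0) -> (76,0), length = 16
  seg 6: (76,0) -> (90,0), length = 14
  seg 7: (90,0) -> (105,0), length = 15
Total = 105

Answer: 105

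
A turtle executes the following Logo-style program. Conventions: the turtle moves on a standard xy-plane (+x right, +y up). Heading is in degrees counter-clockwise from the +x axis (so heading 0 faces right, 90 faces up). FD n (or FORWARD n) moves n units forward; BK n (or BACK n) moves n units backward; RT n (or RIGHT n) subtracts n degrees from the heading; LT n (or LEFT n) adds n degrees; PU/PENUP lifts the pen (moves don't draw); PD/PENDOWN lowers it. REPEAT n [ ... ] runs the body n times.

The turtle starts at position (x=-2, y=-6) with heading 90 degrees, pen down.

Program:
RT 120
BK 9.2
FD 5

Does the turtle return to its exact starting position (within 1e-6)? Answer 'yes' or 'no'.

Executing turtle program step by step:
Start: pos=(-2,-6), heading=90, pen down
RT 120: heading 90 -> 330
BK 9.2: (-2,-6) -> (-9.967,-1.4) [heading=330, draw]
FD 5: (-9.967,-1.4) -> (-5.637,-3.9) [heading=330, draw]
Final: pos=(-5.637,-3.9), heading=330, 2 segment(s) drawn

Start position: (-2, -6)
Final position: (-5.637, -3.9)
Distance = 4.2; >= 1e-6 -> NOT closed

Answer: no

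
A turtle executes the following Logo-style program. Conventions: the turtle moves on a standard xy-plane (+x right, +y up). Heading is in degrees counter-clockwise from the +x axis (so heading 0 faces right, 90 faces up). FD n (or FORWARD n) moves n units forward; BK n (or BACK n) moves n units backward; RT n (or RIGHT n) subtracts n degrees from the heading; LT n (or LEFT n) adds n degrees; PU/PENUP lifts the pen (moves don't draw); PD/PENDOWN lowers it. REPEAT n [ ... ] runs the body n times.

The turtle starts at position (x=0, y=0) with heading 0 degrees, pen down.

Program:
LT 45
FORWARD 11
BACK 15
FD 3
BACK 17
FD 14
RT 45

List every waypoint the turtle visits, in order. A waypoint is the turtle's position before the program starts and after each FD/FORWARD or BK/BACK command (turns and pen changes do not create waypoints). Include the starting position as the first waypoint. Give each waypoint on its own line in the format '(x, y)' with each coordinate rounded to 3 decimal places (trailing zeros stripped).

Executing turtle program step by step:
Start: pos=(0,0), heading=0, pen down
LT 45: heading 0 -> 45
FD 11: (0,0) -> (7.778,7.778) [heading=45, draw]
BK 15: (7.778,7.778) -> (-2.828,-2.828) [heading=45, draw]
FD 3: (-2.828,-2.828) -> (-0.707,-0.707) [heading=45, draw]
BK 17: (-0.707,-0.707) -> (-12.728,-12.728) [heading=45, draw]
FD 14: (-12.728,-12.728) -> (-2.828,-2.828) [heading=45, draw]
RT 45: heading 45 -> 0
Final: pos=(-2.828,-2.828), heading=0, 5 segment(s) drawn
Waypoints (6 total):
(0, 0)
(7.778, 7.778)
(-2.828, -2.828)
(-0.707, -0.707)
(-12.728, -12.728)
(-2.828, -2.828)

Answer: (0, 0)
(7.778, 7.778)
(-2.828, -2.828)
(-0.707, -0.707)
(-12.728, -12.728)
(-2.828, -2.828)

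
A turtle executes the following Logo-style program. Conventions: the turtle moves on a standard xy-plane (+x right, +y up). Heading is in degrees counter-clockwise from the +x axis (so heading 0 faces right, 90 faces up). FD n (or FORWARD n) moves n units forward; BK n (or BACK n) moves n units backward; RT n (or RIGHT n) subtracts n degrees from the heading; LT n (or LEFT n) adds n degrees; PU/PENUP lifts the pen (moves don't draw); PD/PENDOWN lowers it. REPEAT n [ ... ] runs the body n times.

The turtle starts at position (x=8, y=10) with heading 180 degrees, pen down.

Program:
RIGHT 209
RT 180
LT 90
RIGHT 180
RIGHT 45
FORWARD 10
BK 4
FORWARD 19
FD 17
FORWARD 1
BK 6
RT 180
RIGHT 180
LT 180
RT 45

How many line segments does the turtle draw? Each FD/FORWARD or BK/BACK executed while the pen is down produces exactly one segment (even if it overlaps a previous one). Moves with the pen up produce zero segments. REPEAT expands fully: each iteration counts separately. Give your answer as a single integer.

Executing turtle program step by step:
Start: pos=(8,10), heading=180, pen down
RT 209: heading 180 -> 331
RT 180: heading 331 -> 151
LT 90: heading 151 -> 241
RT 180: heading 241 -> 61
RT 45: heading 61 -> 16
FD 10: (8,10) -> (17.613,12.756) [heading=16, draw]
BK 4: (17.613,12.756) -> (13.768,11.654) [heading=16, draw]
FD 19: (13.768,11.654) -> (32.032,16.891) [heading=16, draw]
FD 17: (32.032,16.891) -> (48.373,21.577) [heading=16, draw]
FD 1: (48.373,21.577) -> (49.334,21.852) [heading=16, draw]
BK 6: (49.334,21.852) -> (43.567,20.199) [heading=16, draw]
RT 180: heading 16 -> 196
RT 180: heading 196 -> 16
LT 180: heading 16 -> 196
RT 45: heading 196 -> 151
Final: pos=(43.567,20.199), heading=151, 6 segment(s) drawn
Segments drawn: 6

Answer: 6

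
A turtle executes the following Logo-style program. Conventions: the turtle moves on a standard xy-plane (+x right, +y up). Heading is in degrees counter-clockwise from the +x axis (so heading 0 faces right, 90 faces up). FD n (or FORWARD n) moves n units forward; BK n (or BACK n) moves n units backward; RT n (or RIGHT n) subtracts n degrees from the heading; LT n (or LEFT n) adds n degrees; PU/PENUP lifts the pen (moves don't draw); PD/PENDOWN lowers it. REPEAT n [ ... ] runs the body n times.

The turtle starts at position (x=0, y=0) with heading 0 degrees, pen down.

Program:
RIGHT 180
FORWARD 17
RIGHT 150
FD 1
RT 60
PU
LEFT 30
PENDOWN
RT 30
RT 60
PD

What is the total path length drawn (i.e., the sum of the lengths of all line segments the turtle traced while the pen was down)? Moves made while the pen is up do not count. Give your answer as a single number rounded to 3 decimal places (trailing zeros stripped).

Answer: 18

Derivation:
Executing turtle program step by step:
Start: pos=(0,0), heading=0, pen down
RT 180: heading 0 -> 180
FD 17: (0,0) -> (-17,0) [heading=180, draw]
RT 150: heading 180 -> 30
FD 1: (-17,0) -> (-16.134,0.5) [heading=30, draw]
RT 60: heading 30 -> 330
PU: pen up
LT 30: heading 330 -> 0
PD: pen down
RT 30: heading 0 -> 330
RT 60: heading 330 -> 270
PD: pen down
Final: pos=(-16.134,0.5), heading=270, 2 segment(s) drawn

Segment lengths:
  seg 1: (0,0) -> (-17,0), length = 17
  seg 2: (-17,0) -> (-16.134,0.5), length = 1
Total = 18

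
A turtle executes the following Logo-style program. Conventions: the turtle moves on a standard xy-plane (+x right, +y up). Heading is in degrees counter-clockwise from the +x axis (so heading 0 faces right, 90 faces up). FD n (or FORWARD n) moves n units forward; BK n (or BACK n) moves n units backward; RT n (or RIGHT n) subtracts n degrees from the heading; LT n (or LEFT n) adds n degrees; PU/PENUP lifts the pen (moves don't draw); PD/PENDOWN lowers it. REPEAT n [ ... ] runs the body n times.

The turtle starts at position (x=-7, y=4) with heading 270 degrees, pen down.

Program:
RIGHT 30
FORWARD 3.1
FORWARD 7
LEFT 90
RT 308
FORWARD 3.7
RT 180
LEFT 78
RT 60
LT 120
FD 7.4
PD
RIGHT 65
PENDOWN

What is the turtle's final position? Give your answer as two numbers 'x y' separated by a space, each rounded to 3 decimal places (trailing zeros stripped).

Answer: -1.666 -5.892

Derivation:
Executing turtle program step by step:
Start: pos=(-7,4), heading=270, pen down
RT 30: heading 270 -> 240
FD 3.1: (-7,4) -> (-8.55,1.315) [heading=240, draw]
FD 7: (-8.55,1.315) -> (-12.05,-4.747) [heading=240, draw]
LT 90: heading 240 -> 330
RT 308: heading 330 -> 22
FD 3.7: (-12.05,-4.747) -> (-8.619,-3.361) [heading=22, draw]
RT 180: heading 22 -> 202
LT 78: heading 202 -> 280
RT 60: heading 280 -> 220
LT 120: heading 220 -> 340
FD 7.4: (-8.619,-3.361) -> (-1.666,-5.892) [heading=340, draw]
PD: pen down
RT 65: heading 340 -> 275
PD: pen down
Final: pos=(-1.666,-5.892), heading=275, 4 segment(s) drawn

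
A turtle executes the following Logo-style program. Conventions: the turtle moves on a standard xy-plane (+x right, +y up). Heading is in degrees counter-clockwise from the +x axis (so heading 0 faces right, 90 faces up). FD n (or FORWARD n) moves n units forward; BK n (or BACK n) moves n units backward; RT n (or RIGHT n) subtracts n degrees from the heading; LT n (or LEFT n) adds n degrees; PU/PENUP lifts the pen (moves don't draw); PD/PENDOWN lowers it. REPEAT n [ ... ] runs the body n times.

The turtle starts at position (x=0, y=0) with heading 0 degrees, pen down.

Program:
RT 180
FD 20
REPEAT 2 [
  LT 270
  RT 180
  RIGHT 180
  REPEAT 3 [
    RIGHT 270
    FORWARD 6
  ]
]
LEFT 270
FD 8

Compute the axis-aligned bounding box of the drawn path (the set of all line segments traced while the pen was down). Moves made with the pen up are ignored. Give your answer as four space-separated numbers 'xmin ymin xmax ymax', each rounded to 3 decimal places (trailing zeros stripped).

Executing turtle program step by step:
Start: pos=(0,0), heading=0, pen down
RT 180: heading 0 -> 180
FD 20: (0,0) -> (-20,0) [heading=180, draw]
REPEAT 2 [
  -- iteration 1/2 --
  LT 270: heading 180 -> 90
  RT 180: heading 90 -> 270
  RT 180: heading 270 -> 90
  REPEAT 3 [
    -- iteration 1/3 --
    RT 270: heading 90 -> 180
    FD 6: (-20,0) -> (-26,0) [heading=180, draw]
    -- iteration 2/3 --
    RT 270: heading 180 -> 270
    FD 6: (-26,0) -> (-26,-6) [heading=270, draw]
    -- iteration 3/3 --
    RT 270: heading 270 -> 0
    FD 6: (-26,-6) -> (-20,-6) [heading=0, draw]
  ]
  -- iteration 2/2 --
  LT 270: heading 0 -> 270
  RT 180: heading 270 -> 90
  RT 180: heading 90 -> 270
  REPEAT 3 [
    -- iteration 1/3 --
    RT 270: heading 270 -> 0
    FD 6: (-20,-6) -> (-14,-6) [heading=0, draw]
    -- iteration 2/3 --
    RT 270: heading 0 -> 90
    FD 6: (-14,-6) -> (-14,0) [heading=90, draw]
    -- iteration 3/3 --
    RT 270: heading 90 -> 180
    FD 6: (-14,0) -> (-20,0) [heading=180, draw]
  ]
]
LT 270: heading 180 -> 90
FD 8: (-20,0) -> (-20,8) [heading=90, draw]
Final: pos=(-20,8), heading=90, 8 segment(s) drawn

Segment endpoints: x in {-26, -26, -20, -20, -20, -20, -14, -14, 0}, y in {-6, -6, -6, 0, 0, 0, 0, 0, 8}
xmin=-26, ymin=-6, xmax=0, ymax=8

Answer: -26 -6 0 8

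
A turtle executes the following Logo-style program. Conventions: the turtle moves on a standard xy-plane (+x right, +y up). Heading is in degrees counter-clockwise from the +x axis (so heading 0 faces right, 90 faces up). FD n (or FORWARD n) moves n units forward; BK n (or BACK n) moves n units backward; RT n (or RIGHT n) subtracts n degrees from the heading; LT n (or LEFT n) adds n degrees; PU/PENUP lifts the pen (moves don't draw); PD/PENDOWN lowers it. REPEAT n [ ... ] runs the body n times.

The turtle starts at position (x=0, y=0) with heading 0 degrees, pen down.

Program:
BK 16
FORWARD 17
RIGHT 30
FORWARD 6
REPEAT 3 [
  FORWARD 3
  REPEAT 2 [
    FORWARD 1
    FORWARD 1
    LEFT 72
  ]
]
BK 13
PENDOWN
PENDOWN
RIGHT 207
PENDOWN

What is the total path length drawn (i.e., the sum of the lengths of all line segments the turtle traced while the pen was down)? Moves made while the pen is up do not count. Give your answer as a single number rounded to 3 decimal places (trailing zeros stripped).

Executing turtle program step by step:
Start: pos=(0,0), heading=0, pen down
BK 16: (0,0) -> (-16,0) [heading=0, draw]
FD 17: (-16,0) -> (1,0) [heading=0, draw]
RT 30: heading 0 -> 330
FD 6: (1,0) -> (6.196,-3) [heading=330, draw]
REPEAT 3 [
  -- iteration 1/3 --
  FD 3: (6.196,-3) -> (8.794,-4.5) [heading=330, draw]
  REPEAT 2 [
    -- iteration 1/2 --
    FD 1: (8.794,-4.5) -> (9.66,-5) [heading=330, draw]
    FD 1: (9.66,-5) -> (10.526,-5.5) [heading=330, draw]
    LT 72: heading 330 -> 42
    -- iteration 2/2 --
    FD 1: (10.526,-5.5) -> (11.269,-4.831) [heading=42, draw]
    FD 1: (11.269,-4.831) -> (12.013,-4.162) [heading=42, draw]
    LT 72: heading 42 -> 114
  ]
  -- iteration 2/3 --
  FD 3: (12.013,-4.162) -> (10.792,-1.421) [heading=114, draw]
  REPEAT 2 [
    -- iteration 1/2 --
    FD 1: (10.792,-1.421) -> (10.386,-0.508) [heading=114, draw]
    FD 1: (10.386,-0.508) -> (9.979,0.406) [heading=114, draw]
    LT 72: heading 114 -> 186
    -- iteration 2/2 --
    FD 1: (9.979,0.406) -> (8.984,0.301) [heading=186, draw]
    FD 1: (8.984,0.301) -> (7.99,0.197) [heading=186, draw]
    LT 72: heading 186 -> 258
  ]
  -- iteration 3/3 --
  FD 3: (7.99,0.197) -> (7.366,-2.738) [heading=258, draw]
  REPEAT 2 [
    -- iteration 1/2 --
    FD 1: (7.366,-2.738) -> (7.158,-3.716) [heading=258, draw]
    FD 1: (7.158,-3.716) -> (6.95,-4.694) [heading=258, draw]
    LT 72: heading 258 -> 330
    -- iteration 2/2 --
    FD 1: (6.95,-4.694) -> (7.816,-5.194) [heading=330, draw]
    FD 1: (7.816,-5.194) -> (8.682,-5.694) [heading=330, draw]
    LT 72: heading 330 -> 42
  ]
]
BK 13: (8.682,-5.694) -> (-0.979,-14.393) [heading=42, draw]
PD: pen down
PD: pen down
RT 207: heading 42 -> 195
PD: pen down
Final: pos=(-0.979,-14.393), heading=195, 19 segment(s) drawn

Segment lengths:
  seg 1: (0,0) -> (-16,0), length = 16
  seg 2: (-16,0) -> (1,0), length = 17
  seg 3: (1,0) -> (6.196,-3), length = 6
  seg 4: (6.196,-3) -> (8.794,-4.5), length = 3
  seg 5: (8.794,-4.5) -> (9.66,-5), length = 1
  seg 6: (9.66,-5) -> (10.526,-5.5), length = 1
  seg 7: (10.526,-5.5) -> (11.269,-4.831), length = 1
  seg 8: (11.269,-4.831) -> (12.013,-4.162), length = 1
  seg 9: (12.013,-4.162) -> (10.792,-1.421), length = 3
  seg 10: (10.792,-1.421) -> (10.386,-0.508), length = 1
  seg 11: (10.386,-0.508) -> (9.979,0.406), length = 1
  seg 12: (9.979,0.406) -> (8.984,0.301), length = 1
  seg 13: (8.984,0.301) -> (7.99,0.197), length = 1
  seg 14: (7.99,0.197) -> (7.366,-2.738), length = 3
  seg 15: (7.366,-2.738) -> (7.158,-3.716), length = 1
  seg 16: (7.158,-3.716) -> (6.95,-4.694), length = 1
  seg 17: (6.95,-4.694) -> (7.816,-5.194), length = 1
  seg 18: (7.816,-5.194) -> (8.682,-5.694), length = 1
  seg 19: (8.682,-5.694) -> (-0.979,-14.393), length = 13
Total = 73

Answer: 73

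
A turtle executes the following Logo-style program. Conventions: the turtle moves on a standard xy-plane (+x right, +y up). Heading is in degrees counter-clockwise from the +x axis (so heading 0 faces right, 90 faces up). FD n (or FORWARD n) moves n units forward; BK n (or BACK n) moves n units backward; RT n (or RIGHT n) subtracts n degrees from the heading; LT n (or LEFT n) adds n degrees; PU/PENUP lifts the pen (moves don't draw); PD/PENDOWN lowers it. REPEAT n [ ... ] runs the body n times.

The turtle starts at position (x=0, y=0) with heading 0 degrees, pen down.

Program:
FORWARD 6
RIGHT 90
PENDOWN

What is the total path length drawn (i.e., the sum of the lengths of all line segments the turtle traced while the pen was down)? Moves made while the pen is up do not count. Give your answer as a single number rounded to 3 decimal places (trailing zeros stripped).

Answer: 6

Derivation:
Executing turtle program step by step:
Start: pos=(0,0), heading=0, pen down
FD 6: (0,0) -> (6,0) [heading=0, draw]
RT 90: heading 0 -> 270
PD: pen down
Final: pos=(6,0), heading=270, 1 segment(s) drawn

Segment lengths:
  seg 1: (0,0) -> (6,0), length = 6
Total = 6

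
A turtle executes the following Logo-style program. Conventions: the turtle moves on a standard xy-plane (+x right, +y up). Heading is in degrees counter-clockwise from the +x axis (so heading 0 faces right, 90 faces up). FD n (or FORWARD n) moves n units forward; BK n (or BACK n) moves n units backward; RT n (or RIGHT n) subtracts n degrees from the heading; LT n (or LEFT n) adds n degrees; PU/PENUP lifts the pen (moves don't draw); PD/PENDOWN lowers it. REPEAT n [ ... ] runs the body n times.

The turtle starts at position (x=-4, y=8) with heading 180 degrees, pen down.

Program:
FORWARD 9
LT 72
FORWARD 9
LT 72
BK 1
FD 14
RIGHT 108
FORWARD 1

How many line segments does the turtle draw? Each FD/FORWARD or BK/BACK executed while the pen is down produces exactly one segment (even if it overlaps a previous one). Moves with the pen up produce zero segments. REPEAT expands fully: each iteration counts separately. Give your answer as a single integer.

Executing turtle program step by step:
Start: pos=(-4,8), heading=180, pen down
FD 9: (-4,8) -> (-13,8) [heading=180, draw]
LT 72: heading 180 -> 252
FD 9: (-13,8) -> (-15.781,-0.56) [heading=252, draw]
LT 72: heading 252 -> 324
BK 1: (-15.781,-0.56) -> (-16.59,0.028) [heading=324, draw]
FD 14: (-16.59,0.028) -> (-5.264,-8.201) [heading=324, draw]
RT 108: heading 324 -> 216
FD 1: (-5.264,-8.201) -> (-6.073,-8.789) [heading=216, draw]
Final: pos=(-6.073,-8.789), heading=216, 5 segment(s) drawn
Segments drawn: 5

Answer: 5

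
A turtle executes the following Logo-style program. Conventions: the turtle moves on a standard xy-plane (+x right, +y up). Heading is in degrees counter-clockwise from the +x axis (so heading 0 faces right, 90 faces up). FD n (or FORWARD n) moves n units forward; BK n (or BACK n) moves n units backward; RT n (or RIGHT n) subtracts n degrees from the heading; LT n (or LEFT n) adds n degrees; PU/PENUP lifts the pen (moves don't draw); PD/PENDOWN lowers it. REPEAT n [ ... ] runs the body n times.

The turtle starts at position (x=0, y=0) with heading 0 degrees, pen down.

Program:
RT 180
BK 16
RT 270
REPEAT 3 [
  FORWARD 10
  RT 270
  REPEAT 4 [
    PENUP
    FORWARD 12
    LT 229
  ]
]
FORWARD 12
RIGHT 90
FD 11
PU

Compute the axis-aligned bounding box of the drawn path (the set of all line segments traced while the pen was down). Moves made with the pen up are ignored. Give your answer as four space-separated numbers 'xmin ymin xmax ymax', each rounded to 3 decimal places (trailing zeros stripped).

Executing turtle program step by step:
Start: pos=(0,0), heading=0, pen down
RT 180: heading 0 -> 180
BK 16: (0,0) -> (16,0) [heading=180, draw]
RT 270: heading 180 -> 270
REPEAT 3 [
  -- iteration 1/3 --
  FD 10: (16,0) -> (16,-10) [heading=270, draw]
  RT 270: heading 270 -> 0
  REPEAT 4 [
    -- iteration 1/4 --
    PU: pen up
    FD 12: (16,-10) -> (28,-10) [heading=0, move]
    LT 229: heading 0 -> 229
    -- iteration 2/4 --
    PU: pen up
    FD 12: (28,-10) -> (20.127,-19.057) [heading=229, move]
    LT 229: heading 229 -> 98
    -- iteration 3/4 --
    PU: pen up
    FD 12: (20.127,-19.057) -> (18.457,-7.173) [heading=98, move]
    LT 229: heading 98 -> 327
    -- iteration 4/4 --
    PU: pen up
    FD 12: (18.457,-7.173) -> (28.521,-13.709) [heading=327, move]
    LT 229: heading 327 -> 196
  ]
  -- iteration 2/3 --
  FD 10: (28.521,-13.709) -> (18.909,-16.465) [heading=196, move]
  RT 270: heading 196 -> 286
  REPEAT 4 [
    -- iteration 1/4 --
    PU: pen up
    FD 12: (18.909,-16.465) -> (22.216,-28) [heading=286, move]
    LT 229: heading 286 -> 155
    -- iteration 2/4 --
    PU: pen up
    FD 12: (22.216,-28) -> (11.341,-22.929) [heading=155, move]
    LT 229: heading 155 -> 24
    -- iteration 3/4 --
    PU: pen up
    FD 12: (11.341,-22.929) -> (22.303,-18.048) [heading=24, move]
    LT 229: heading 24 -> 253
    -- iteration 4/4 --
    PU: pen up
    FD 12: (22.303,-18.048) -> (18.795,-29.524) [heading=253, move]
    LT 229: heading 253 -> 122
  ]
  -- iteration 3/3 --
  FD 10: (18.795,-29.524) -> (13.495,-21.043) [heading=122, move]
  RT 270: heading 122 -> 212
  REPEAT 4 [
    -- iteration 1/4 --
    PU: pen up
    FD 12: (13.495,-21.043) -> (3.319,-27.402) [heading=212, move]
    LT 229: heading 212 -> 81
    -- iteration 2/4 --
    PU: pen up
    FD 12: (3.319,-27.402) -> (5.196,-15.55) [heading=81, move]
    LT 229: heading 81 -> 310
    -- iteration 3/4 --
    PU: pen up
    FD 12: (5.196,-15.55) -> (12.91,-24.743) [heading=310, move]
    LT 229: heading 310 -> 179
    -- iteration 4/4 --
    PU: pen up
    FD 12: (12.91,-24.743) -> (0.911,-24.533) [heading=179, move]
    LT 229: heading 179 -> 48
  ]
]
FD 12: (0.911,-24.533) -> (8.941,-15.616) [heading=48, move]
RT 90: heading 48 -> 318
FD 11: (8.941,-15.616) -> (17.116,-22.976) [heading=318, move]
PU: pen up
Final: pos=(17.116,-22.976), heading=318, 2 segment(s) drawn

Segment endpoints: x in {0, 16, 16}, y in {-10, 0, 0}
xmin=0, ymin=-10, xmax=16, ymax=0

Answer: 0 -10 16 0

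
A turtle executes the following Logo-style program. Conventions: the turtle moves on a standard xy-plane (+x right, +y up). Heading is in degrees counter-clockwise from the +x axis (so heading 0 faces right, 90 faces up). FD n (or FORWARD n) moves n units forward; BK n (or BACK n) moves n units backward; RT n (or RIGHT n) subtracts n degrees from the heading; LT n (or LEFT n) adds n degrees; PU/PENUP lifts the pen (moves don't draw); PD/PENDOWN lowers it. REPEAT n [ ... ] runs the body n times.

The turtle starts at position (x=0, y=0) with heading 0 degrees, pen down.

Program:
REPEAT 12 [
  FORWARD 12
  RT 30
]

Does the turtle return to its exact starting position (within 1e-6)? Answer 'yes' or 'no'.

Answer: yes

Derivation:
Executing turtle program step by step:
Start: pos=(0,0), heading=0, pen down
REPEAT 12 [
  -- iteration 1/12 --
  FD 12: (0,0) -> (12,0) [heading=0, draw]
  RT 30: heading 0 -> 330
  -- iteration 2/12 --
  FD 12: (12,0) -> (22.392,-6) [heading=330, draw]
  RT 30: heading 330 -> 300
  -- iteration 3/12 --
  FD 12: (22.392,-6) -> (28.392,-16.392) [heading=300, draw]
  RT 30: heading 300 -> 270
  -- iteration 4/12 --
  FD 12: (28.392,-16.392) -> (28.392,-28.392) [heading=270, draw]
  RT 30: heading 270 -> 240
  -- iteration 5/12 --
  FD 12: (28.392,-28.392) -> (22.392,-38.785) [heading=240, draw]
  RT 30: heading 240 -> 210
  -- iteration 6/12 --
  FD 12: (22.392,-38.785) -> (12,-44.785) [heading=210, draw]
  RT 30: heading 210 -> 180
  -- iteration 7/12 --
  FD 12: (12,-44.785) -> (0,-44.785) [heading=180, draw]
  RT 30: heading 180 -> 150
  -- iteration 8/12 --
  FD 12: (0,-44.785) -> (-10.392,-38.785) [heading=150, draw]
  RT 30: heading 150 -> 120
  -- iteration 9/12 --
  FD 12: (-10.392,-38.785) -> (-16.392,-28.392) [heading=120, draw]
  RT 30: heading 120 -> 90
  -- iteration 10/12 --
  FD 12: (-16.392,-28.392) -> (-16.392,-16.392) [heading=90, draw]
  RT 30: heading 90 -> 60
  -- iteration 11/12 --
  FD 12: (-16.392,-16.392) -> (-10.392,-6) [heading=60, draw]
  RT 30: heading 60 -> 30
  -- iteration 12/12 --
  FD 12: (-10.392,-6) -> (0,0) [heading=30, draw]
  RT 30: heading 30 -> 0
]
Final: pos=(0,0), heading=0, 12 segment(s) drawn

Start position: (0, 0)
Final position: (0, 0)
Distance = 0; < 1e-6 -> CLOSED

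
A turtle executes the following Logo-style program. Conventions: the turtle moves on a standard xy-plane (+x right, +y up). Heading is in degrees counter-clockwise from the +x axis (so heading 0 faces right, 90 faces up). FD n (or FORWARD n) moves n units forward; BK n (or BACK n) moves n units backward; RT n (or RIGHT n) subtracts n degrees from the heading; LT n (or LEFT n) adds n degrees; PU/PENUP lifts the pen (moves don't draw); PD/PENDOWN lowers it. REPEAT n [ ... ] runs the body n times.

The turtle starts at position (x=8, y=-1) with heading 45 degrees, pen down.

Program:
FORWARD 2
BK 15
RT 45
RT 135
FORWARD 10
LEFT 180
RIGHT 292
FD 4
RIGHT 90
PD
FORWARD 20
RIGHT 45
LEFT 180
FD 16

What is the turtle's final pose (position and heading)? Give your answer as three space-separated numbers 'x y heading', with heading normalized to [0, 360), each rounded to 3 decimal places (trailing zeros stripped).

Answer: -6.251 0.227 158

Derivation:
Executing turtle program step by step:
Start: pos=(8,-1), heading=45, pen down
FD 2: (8,-1) -> (9.414,0.414) [heading=45, draw]
BK 15: (9.414,0.414) -> (-1.192,-10.192) [heading=45, draw]
RT 45: heading 45 -> 0
RT 135: heading 0 -> 225
FD 10: (-1.192,-10.192) -> (-8.263,-17.263) [heading=225, draw]
LT 180: heading 225 -> 45
RT 292: heading 45 -> 113
FD 4: (-8.263,-17.263) -> (-9.826,-13.581) [heading=113, draw]
RT 90: heading 113 -> 23
PD: pen down
FD 20: (-9.826,-13.581) -> (8.584,-5.767) [heading=23, draw]
RT 45: heading 23 -> 338
LT 180: heading 338 -> 158
FD 16: (8.584,-5.767) -> (-6.251,0.227) [heading=158, draw]
Final: pos=(-6.251,0.227), heading=158, 6 segment(s) drawn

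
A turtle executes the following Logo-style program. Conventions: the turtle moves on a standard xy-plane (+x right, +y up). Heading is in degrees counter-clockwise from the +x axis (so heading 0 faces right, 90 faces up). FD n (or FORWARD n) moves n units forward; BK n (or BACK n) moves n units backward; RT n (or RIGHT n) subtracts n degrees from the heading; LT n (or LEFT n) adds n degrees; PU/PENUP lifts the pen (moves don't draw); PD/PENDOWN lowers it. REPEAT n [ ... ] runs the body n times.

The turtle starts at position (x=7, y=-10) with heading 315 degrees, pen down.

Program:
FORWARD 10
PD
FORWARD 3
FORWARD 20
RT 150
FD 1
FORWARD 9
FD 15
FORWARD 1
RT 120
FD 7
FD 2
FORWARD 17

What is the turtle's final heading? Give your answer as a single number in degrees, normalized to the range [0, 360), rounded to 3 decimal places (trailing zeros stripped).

Executing turtle program step by step:
Start: pos=(7,-10), heading=315, pen down
FD 10: (7,-10) -> (14.071,-17.071) [heading=315, draw]
PD: pen down
FD 3: (14.071,-17.071) -> (16.192,-19.192) [heading=315, draw]
FD 20: (16.192,-19.192) -> (30.335,-33.335) [heading=315, draw]
RT 150: heading 315 -> 165
FD 1: (30.335,-33.335) -> (29.369,-33.076) [heading=165, draw]
FD 9: (29.369,-33.076) -> (20.675,-30.746) [heading=165, draw]
FD 15: (20.675,-30.746) -> (6.186,-26.864) [heading=165, draw]
FD 1: (6.186,-26.864) -> (5.22,-26.605) [heading=165, draw]
RT 120: heading 165 -> 45
FD 7: (5.22,-26.605) -> (10.17,-21.655) [heading=45, draw]
FD 2: (10.17,-21.655) -> (11.584,-20.241) [heading=45, draw]
FD 17: (11.584,-20.241) -> (23.605,-8.22) [heading=45, draw]
Final: pos=(23.605,-8.22), heading=45, 10 segment(s) drawn

Answer: 45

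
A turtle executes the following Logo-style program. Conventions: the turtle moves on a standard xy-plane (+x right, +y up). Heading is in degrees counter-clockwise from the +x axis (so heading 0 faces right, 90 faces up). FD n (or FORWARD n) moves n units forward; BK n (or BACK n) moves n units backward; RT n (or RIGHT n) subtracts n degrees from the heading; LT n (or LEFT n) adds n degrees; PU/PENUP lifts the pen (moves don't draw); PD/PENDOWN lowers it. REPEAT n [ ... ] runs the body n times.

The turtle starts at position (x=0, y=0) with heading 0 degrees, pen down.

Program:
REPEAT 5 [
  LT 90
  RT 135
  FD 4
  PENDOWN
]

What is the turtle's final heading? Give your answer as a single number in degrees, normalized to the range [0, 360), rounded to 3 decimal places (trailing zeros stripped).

Executing turtle program step by step:
Start: pos=(0,0), heading=0, pen down
REPEAT 5 [
  -- iteration 1/5 --
  LT 90: heading 0 -> 90
  RT 135: heading 90 -> 315
  FD 4: (0,0) -> (2.828,-2.828) [heading=315, draw]
  PD: pen down
  -- iteration 2/5 --
  LT 90: heading 315 -> 45
  RT 135: heading 45 -> 270
  FD 4: (2.828,-2.828) -> (2.828,-6.828) [heading=270, draw]
  PD: pen down
  -- iteration 3/5 --
  LT 90: heading 270 -> 0
  RT 135: heading 0 -> 225
  FD 4: (2.828,-6.828) -> (0,-9.657) [heading=225, draw]
  PD: pen down
  -- iteration 4/5 --
  LT 90: heading 225 -> 315
  RT 135: heading 315 -> 180
  FD 4: (0,-9.657) -> (-4,-9.657) [heading=180, draw]
  PD: pen down
  -- iteration 5/5 --
  LT 90: heading 180 -> 270
  RT 135: heading 270 -> 135
  FD 4: (-4,-9.657) -> (-6.828,-6.828) [heading=135, draw]
  PD: pen down
]
Final: pos=(-6.828,-6.828), heading=135, 5 segment(s) drawn

Answer: 135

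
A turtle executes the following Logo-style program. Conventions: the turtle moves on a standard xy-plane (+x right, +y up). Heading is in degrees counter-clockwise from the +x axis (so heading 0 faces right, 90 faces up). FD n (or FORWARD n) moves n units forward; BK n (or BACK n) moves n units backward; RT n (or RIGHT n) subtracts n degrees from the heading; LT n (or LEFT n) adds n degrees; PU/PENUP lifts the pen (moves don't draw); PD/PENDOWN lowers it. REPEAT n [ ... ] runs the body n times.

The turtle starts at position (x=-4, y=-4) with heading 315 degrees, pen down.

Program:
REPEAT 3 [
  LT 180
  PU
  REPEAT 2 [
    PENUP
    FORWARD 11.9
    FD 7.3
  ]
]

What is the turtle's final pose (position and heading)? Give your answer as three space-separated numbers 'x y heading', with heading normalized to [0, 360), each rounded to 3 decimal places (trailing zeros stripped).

Executing turtle program step by step:
Start: pos=(-4,-4), heading=315, pen down
REPEAT 3 [
  -- iteration 1/3 --
  LT 180: heading 315 -> 135
  PU: pen up
  REPEAT 2 [
    -- iteration 1/2 --
    PU: pen up
    FD 11.9: (-4,-4) -> (-12.415,4.415) [heading=135, move]
    FD 7.3: (-12.415,4.415) -> (-17.576,9.576) [heading=135, move]
    -- iteration 2/2 --
    PU: pen up
    FD 11.9: (-17.576,9.576) -> (-25.991,17.991) [heading=135, move]
    FD 7.3: (-25.991,17.991) -> (-31.153,23.153) [heading=135, move]
  ]
  -- iteration 2/3 --
  LT 180: heading 135 -> 315
  PU: pen up
  REPEAT 2 [
    -- iteration 1/2 --
    PU: pen up
    FD 11.9: (-31.153,23.153) -> (-22.738,14.738) [heading=315, move]
    FD 7.3: (-22.738,14.738) -> (-17.576,9.576) [heading=315, move]
    -- iteration 2/2 --
    PU: pen up
    FD 11.9: (-17.576,9.576) -> (-9.162,1.162) [heading=315, move]
    FD 7.3: (-9.162,1.162) -> (-4,-4) [heading=315, move]
  ]
  -- iteration 3/3 --
  LT 180: heading 315 -> 135
  PU: pen up
  REPEAT 2 [
    -- iteration 1/2 --
    PU: pen up
    FD 11.9: (-4,-4) -> (-12.415,4.415) [heading=135, move]
    FD 7.3: (-12.415,4.415) -> (-17.576,9.576) [heading=135, move]
    -- iteration 2/2 --
    PU: pen up
    FD 11.9: (-17.576,9.576) -> (-25.991,17.991) [heading=135, move]
    FD 7.3: (-25.991,17.991) -> (-31.153,23.153) [heading=135, move]
  ]
]
Final: pos=(-31.153,23.153), heading=135, 0 segment(s) drawn

Answer: -31.153 23.153 135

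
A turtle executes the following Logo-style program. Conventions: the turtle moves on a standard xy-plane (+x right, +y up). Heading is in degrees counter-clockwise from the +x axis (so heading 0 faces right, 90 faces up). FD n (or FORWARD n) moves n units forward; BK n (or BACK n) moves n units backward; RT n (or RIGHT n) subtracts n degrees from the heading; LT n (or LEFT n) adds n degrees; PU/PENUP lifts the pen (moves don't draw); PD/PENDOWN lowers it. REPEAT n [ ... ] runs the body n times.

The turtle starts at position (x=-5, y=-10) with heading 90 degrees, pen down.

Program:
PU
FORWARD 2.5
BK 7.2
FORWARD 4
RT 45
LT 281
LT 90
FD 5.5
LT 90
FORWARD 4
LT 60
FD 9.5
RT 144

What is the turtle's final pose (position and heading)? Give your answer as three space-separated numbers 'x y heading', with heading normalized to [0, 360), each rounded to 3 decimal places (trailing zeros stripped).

Answer: -13.779 -8.068 62

Derivation:
Executing turtle program step by step:
Start: pos=(-5,-10), heading=90, pen down
PU: pen up
FD 2.5: (-5,-10) -> (-5,-7.5) [heading=90, move]
BK 7.2: (-5,-7.5) -> (-5,-14.7) [heading=90, move]
FD 4: (-5,-14.7) -> (-5,-10.7) [heading=90, move]
RT 45: heading 90 -> 45
LT 281: heading 45 -> 326
LT 90: heading 326 -> 56
FD 5.5: (-5,-10.7) -> (-1.924,-6.14) [heading=56, move]
LT 90: heading 56 -> 146
FD 4: (-1.924,-6.14) -> (-5.241,-3.904) [heading=146, move]
LT 60: heading 146 -> 206
FD 9.5: (-5.241,-3.904) -> (-13.779,-8.068) [heading=206, move]
RT 144: heading 206 -> 62
Final: pos=(-13.779,-8.068), heading=62, 0 segment(s) drawn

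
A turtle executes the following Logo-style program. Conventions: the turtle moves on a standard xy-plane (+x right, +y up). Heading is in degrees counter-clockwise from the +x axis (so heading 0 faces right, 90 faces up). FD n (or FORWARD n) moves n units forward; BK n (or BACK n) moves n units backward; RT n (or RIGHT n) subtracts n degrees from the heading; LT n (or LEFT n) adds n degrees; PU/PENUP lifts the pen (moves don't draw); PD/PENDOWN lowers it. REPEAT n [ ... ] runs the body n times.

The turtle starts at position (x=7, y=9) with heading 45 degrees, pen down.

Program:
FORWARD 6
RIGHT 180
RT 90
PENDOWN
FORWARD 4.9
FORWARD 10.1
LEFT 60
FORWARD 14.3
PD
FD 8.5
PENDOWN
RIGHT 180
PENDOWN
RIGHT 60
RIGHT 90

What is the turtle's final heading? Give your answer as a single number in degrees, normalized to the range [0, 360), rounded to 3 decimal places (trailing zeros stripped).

Answer: 225

Derivation:
Executing turtle program step by step:
Start: pos=(7,9), heading=45, pen down
FD 6: (7,9) -> (11.243,13.243) [heading=45, draw]
RT 180: heading 45 -> 225
RT 90: heading 225 -> 135
PD: pen down
FD 4.9: (11.243,13.243) -> (7.778,16.707) [heading=135, draw]
FD 10.1: (7.778,16.707) -> (0.636,23.849) [heading=135, draw]
LT 60: heading 135 -> 195
FD 14.3: (0.636,23.849) -> (-13.177,20.148) [heading=195, draw]
PD: pen down
FD 8.5: (-13.177,20.148) -> (-21.387,17.948) [heading=195, draw]
PD: pen down
RT 180: heading 195 -> 15
PD: pen down
RT 60: heading 15 -> 315
RT 90: heading 315 -> 225
Final: pos=(-21.387,17.948), heading=225, 5 segment(s) drawn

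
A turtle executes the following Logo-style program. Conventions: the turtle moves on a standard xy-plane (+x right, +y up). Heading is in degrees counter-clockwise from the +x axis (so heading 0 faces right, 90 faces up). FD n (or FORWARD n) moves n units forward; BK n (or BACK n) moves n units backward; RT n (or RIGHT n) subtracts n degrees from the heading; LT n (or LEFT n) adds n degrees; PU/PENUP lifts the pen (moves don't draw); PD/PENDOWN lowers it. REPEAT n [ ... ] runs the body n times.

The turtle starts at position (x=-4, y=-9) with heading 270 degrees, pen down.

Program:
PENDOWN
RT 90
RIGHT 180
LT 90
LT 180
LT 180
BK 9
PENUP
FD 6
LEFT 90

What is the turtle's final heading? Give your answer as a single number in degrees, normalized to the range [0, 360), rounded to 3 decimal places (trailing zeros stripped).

Executing turtle program step by step:
Start: pos=(-4,-9), heading=270, pen down
PD: pen down
RT 90: heading 270 -> 180
RT 180: heading 180 -> 0
LT 90: heading 0 -> 90
LT 180: heading 90 -> 270
LT 180: heading 270 -> 90
BK 9: (-4,-9) -> (-4,-18) [heading=90, draw]
PU: pen up
FD 6: (-4,-18) -> (-4,-12) [heading=90, move]
LT 90: heading 90 -> 180
Final: pos=(-4,-12), heading=180, 1 segment(s) drawn

Answer: 180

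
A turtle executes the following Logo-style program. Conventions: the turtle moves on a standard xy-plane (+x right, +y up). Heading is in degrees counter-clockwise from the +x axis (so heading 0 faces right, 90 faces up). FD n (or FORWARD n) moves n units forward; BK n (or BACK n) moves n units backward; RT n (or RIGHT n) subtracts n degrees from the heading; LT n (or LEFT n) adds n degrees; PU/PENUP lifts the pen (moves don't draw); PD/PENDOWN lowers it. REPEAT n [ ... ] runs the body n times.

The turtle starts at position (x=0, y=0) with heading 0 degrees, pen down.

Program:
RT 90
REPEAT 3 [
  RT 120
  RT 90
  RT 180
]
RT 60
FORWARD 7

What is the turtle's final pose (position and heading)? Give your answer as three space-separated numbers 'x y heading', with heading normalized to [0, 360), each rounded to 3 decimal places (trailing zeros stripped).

Answer: -3.5 6.062 120

Derivation:
Executing turtle program step by step:
Start: pos=(0,0), heading=0, pen down
RT 90: heading 0 -> 270
REPEAT 3 [
  -- iteration 1/3 --
  RT 120: heading 270 -> 150
  RT 90: heading 150 -> 60
  RT 180: heading 60 -> 240
  -- iteration 2/3 --
  RT 120: heading 240 -> 120
  RT 90: heading 120 -> 30
  RT 180: heading 30 -> 210
  -- iteration 3/3 --
  RT 120: heading 210 -> 90
  RT 90: heading 90 -> 0
  RT 180: heading 0 -> 180
]
RT 60: heading 180 -> 120
FD 7: (0,0) -> (-3.5,6.062) [heading=120, draw]
Final: pos=(-3.5,6.062), heading=120, 1 segment(s) drawn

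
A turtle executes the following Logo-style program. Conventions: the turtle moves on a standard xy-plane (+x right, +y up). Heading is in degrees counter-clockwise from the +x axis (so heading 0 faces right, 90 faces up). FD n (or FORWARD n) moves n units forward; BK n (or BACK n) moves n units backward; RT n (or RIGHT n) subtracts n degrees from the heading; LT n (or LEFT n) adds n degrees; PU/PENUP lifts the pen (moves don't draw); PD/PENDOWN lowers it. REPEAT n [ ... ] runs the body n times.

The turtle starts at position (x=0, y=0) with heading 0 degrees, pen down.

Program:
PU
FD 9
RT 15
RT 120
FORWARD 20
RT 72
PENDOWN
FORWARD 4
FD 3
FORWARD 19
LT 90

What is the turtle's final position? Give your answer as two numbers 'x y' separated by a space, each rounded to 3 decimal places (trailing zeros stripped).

Executing turtle program step by step:
Start: pos=(0,0), heading=0, pen down
PU: pen up
FD 9: (0,0) -> (9,0) [heading=0, move]
RT 15: heading 0 -> 345
RT 120: heading 345 -> 225
FD 20: (9,0) -> (-5.142,-14.142) [heading=225, move]
RT 72: heading 225 -> 153
PD: pen down
FD 4: (-5.142,-14.142) -> (-8.706,-12.326) [heading=153, draw]
FD 3: (-8.706,-12.326) -> (-11.379,-10.964) [heading=153, draw]
FD 19: (-11.379,-10.964) -> (-28.308,-2.338) [heading=153, draw]
LT 90: heading 153 -> 243
Final: pos=(-28.308,-2.338), heading=243, 3 segment(s) drawn

Answer: -28.308 -2.338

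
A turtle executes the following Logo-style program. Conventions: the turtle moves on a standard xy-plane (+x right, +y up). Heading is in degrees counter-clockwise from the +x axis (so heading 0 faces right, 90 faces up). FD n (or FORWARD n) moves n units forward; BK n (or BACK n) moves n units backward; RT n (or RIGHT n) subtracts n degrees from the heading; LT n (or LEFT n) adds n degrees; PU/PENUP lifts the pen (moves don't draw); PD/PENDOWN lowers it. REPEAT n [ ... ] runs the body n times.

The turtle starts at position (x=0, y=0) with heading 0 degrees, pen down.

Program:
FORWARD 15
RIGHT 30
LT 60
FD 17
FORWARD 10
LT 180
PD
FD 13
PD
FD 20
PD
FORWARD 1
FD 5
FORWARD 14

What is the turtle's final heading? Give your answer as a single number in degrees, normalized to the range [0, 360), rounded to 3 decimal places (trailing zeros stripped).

Executing turtle program step by step:
Start: pos=(0,0), heading=0, pen down
FD 15: (0,0) -> (15,0) [heading=0, draw]
RT 30: heading 0 -> 330
LT 60: heading 330 -> 30
FD 17: (15,0) -> (29.722,8.5) [heading=30, draw]
FD 10: (29.722,8.5) -> (38.383,13.5) [heading=30, draw]
LT 180: heading 30 -> 210
PD: pen down
FD 13: (38.383,13.5) -> (27.124,7) [heading=210, draw]
PD: pen down
FD 20: (27.124,7) -> (9.804,-3) [heading=210, draw]
PD: pen down
FD 1: (9.804,-3) -> (8.938,-3.5) [heading=210, draw]
FD 5: (8.938,-3.5) -> (4.608,-6) [heading=210, draw]
FD 14: (4.608,-6) -> (-7.517,-13) [heading=210, draw]
Final: pos=(-7.517,-13), heading=210, 8 segment(s) drawn

Answer: 210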